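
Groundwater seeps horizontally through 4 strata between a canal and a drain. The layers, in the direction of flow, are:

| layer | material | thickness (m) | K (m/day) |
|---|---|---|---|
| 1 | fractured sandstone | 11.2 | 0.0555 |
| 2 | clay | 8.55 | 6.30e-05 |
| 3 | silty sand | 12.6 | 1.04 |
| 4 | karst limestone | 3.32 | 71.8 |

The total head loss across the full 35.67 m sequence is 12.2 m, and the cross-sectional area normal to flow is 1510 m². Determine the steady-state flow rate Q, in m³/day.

Flow is perpendicular to layering, so the layers act in series and the equivalent K is the thickness-weighted harmonic mean.
Total thickness L = 11.2 + 8.55 + 12.6 + 3.32 = 35.67 m.
Σ(b_i/K_i) = 11.2/0.0555 + 8.55/6.30e-05 + 12.6/1.04 + 3.32/71.8 = 1.359e+05 d.
K_eq = L / Σ(b_i/K_i) = 35.67 / 1.359e+05 = 0.0002624 m/day.
Q = K_eq · A · (Δh/L) = 0.0002624 × 1510 × (12.2/35.67) = 0.1355 m³/day.

0.136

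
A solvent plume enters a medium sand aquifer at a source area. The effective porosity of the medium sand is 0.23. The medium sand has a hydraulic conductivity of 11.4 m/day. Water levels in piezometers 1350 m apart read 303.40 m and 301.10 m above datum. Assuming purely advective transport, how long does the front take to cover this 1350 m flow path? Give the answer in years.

Hydraulic gradient i = (303.40 − 301.10) / 1350 = 2.3 / 1350 = 0.001704.
Darcy flux q = K · i = 11.40 × 0.001704 = 0.01942 m/day.
Seepage velocity v = q / n_e = 0.01942 / 0.23 = 0.08444 m/day.
Travel time t = L / v = 1350 / 0.08444 = 15987 days = 43.77 years.

43.8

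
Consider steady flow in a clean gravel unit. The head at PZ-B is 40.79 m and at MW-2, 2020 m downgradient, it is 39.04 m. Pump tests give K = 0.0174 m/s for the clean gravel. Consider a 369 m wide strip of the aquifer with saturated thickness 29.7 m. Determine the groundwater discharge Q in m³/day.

Convert K: 0.0174 m/s × 86400 = 1503 m/day.
Cross-sectional area A = 369 × 29.7 = 10959 m².
Hydraulic gradient i = (40.79 − 39.04) / 2020 = 1.75 / 2020 = 0.0008663.
Darcy's law: Q = K · A · i = 1503 × 10959 × 0.0008663 = 14274 m³/day.

14300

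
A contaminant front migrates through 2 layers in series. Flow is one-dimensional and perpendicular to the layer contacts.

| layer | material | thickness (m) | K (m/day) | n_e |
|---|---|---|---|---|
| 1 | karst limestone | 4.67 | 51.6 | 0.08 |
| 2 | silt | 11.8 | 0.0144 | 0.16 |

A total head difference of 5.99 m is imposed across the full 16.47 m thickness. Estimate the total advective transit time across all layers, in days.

309

With flow normal to the layers, continuity requires the same specific discharge q through every layer.
Σ(b_i/K_i) = 4.67/51.6 + 11.8/0.0144 = 819.5 d.
q = Δh / Σ(b_i/K_i) = 5.99 / 819.5 = 0.007309 m/day.
In each layer the seepage velocity is v_i = q/n_i, so the layer transit time is t_i = b_i·n_i / q:
  layer 1 (karst limestone): t_1 = 4.67 × 0.08 / 0.007309 = 51.11 d
  layer 2 (silt): t_2 = 11.8 × 0.16 / 0.007309 = 258.3 d
Total t = Σ t_i = 309.4 days.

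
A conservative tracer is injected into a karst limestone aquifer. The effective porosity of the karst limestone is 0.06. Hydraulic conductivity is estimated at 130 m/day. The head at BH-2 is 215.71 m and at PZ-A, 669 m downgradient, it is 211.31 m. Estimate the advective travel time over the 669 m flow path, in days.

Hydraulic gradient i = (215.71 − 211.31) / 669 = 4.4 / 669 = 0.006577.
Darcy flux q = K · i = 130.0 × 0.006577 = 0.8550 m/day.
Seepage velocity v = q / n_e = 0.8550 / 0.06 = 14.25 m/day.
Travel time t = L / v = 669 / 14.25 = 46.95 days.

46.9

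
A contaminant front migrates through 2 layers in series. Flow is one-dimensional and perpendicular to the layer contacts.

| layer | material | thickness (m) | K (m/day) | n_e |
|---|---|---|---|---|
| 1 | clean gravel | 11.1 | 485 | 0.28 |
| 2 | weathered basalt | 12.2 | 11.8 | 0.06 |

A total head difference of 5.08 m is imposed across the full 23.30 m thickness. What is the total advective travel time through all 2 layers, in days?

0.799

With flow normal to the layers, continuity requires the same specific discharge q through every layer.
Σ(b_i/K_i) = 11.1/485 + 12.2/11.8 = 1.057 d.
q = Δh / Σ(b_i/K_i) = 5.08 / 1.057 = 4.807 m/day.
In each layer the seepage velocity is v_i = q/n_i, so the layer transit time is t_i = b_i·n_i / q:
  layer 1 (clean gravel): t_1 = 11.1 × 0.28 / 4.807 = 0.6466 d
  layer 2 (weathered basalt): t_2 = 12.2 × 0.06 / 4.807 = 0.1523 d
Total t = Σ t_i = 0.7988 days.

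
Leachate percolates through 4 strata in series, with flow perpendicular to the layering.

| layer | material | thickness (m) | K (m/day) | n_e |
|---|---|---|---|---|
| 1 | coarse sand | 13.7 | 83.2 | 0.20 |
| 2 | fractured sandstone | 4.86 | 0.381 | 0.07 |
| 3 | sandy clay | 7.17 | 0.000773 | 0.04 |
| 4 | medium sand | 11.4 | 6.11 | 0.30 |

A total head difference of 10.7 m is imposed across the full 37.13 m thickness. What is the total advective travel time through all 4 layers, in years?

With flow normal to the layers, continuity requires the same specific discharge q through every layer.
Σ(b_i/K_i) = 13.7/83.2 + 4.86/0.381 + 7.17/0.000773 + 11.4/6.11 = 9290 d.
q = Δh / Σ(b_i/K_i) = 10.7 / 9290 = 0.001152 m/day.
In each layer the seepage velocity is v_i = q/n_i, so the layer transit time is t_i = b_i·n_i / q:
  layer 1 (coarse sand): t_1 = 13.7 × 0.20 / 0.001152 = 2379 d
  layer 2 (fractured sandstone): t_2 = 4.86 × 0.07 / 0.001152 = 295.4 d
  layer 3 (sandy clay): t_3 = 7.17 × 0.04 / 0.001152 = 249.0 d
  layer 4 (medium sand): t_4 = 11.4 × 0.30 / 0.001152 = 2969 d
Total t = Σ t_i = 5893 days = 16.13 years.

16.1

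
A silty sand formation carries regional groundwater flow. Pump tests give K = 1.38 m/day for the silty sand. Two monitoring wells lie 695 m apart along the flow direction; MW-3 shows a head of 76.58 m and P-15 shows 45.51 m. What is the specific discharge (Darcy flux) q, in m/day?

0.0617

Hydraulic gradient i = (76.58 − 45.51) / 695 = 31.07 / 695 = 0.04471.
Specific discharge q = K · i = 1.380 × 0.04471 = 0.06169 m/day.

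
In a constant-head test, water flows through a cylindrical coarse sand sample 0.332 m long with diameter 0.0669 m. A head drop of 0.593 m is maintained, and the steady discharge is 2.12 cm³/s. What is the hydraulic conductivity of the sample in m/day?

29.2

Cross-sectional area A = π·(d/2)² = π × (0.0669/2)² = 0.003515 m².
Convert discharge: 2.12 cm³/s = 2.120e-06 m³/s.
Darcy's law rearranged: K = Q·L / (A·Δh) = 2.120e-06 × 0.332 / (0.003515 × 0.593) = 0.0003377 m/s = 29.17 m/day.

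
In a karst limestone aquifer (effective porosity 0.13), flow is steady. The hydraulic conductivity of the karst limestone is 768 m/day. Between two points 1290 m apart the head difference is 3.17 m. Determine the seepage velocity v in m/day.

Hydraulic gradient i = Δh / L = 3.17 / 1290 = 0.002457.
Darcy flux q = K · i = 768.0 × 0.002457 = 1.887 m/day.
Seepage velocity v = q / n_e = 1.887 / 0.13 = 14.52 m/day.

14.5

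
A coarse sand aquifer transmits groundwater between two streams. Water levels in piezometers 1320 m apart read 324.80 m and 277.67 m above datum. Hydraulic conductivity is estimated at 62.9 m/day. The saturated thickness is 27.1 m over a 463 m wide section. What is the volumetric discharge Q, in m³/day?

28200

Cross-sectional area A = 463 × 27.1 = 12547 m².
Hydraulic gradient i = (324.80 − 277.67) / 1320 = 47.13 / 1320 = 0.03570.
Darcy's law: Q = K · A · i = 62.90 × 12547 × 0.03570 = 28179 m³/day.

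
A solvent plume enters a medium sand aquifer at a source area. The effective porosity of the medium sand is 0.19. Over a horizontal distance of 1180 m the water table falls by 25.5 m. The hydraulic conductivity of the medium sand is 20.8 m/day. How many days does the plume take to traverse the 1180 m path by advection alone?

499

Hydraulic gradient i = Δh / L = 25.5 / 1180 = 0.02161.
Darcy flux q = K · i = 20.80 × 0.02161 = 0.4495 m/day.
Seepage velocity v = q / n_e = 0.4495 / 0.19 = 2.366 m/day.
Travel time t = L / v = 1180 / 2.366 = 498.8 days.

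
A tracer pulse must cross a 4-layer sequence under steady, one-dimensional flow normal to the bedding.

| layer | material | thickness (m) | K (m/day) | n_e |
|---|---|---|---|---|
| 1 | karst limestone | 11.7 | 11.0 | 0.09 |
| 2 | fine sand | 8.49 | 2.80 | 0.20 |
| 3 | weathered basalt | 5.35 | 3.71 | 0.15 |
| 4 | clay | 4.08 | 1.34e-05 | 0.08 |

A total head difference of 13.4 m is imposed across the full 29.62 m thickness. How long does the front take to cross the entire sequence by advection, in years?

241

With flow normal to the layers, continuity requires the same specific discharge q through every layer.
Σ(b_i/K_i) = 11.7/11.0 + 8.49/2.80 + 5.35/3.71 + 4.08/1.34e-05 = 3.045e+05 d.
q = Δh / Σ(b_i/K_i) = 13.4 / 3.045e+05 = 4.401e-05 m/day.
In each layer the seepage velocity is v_i = q/n_i, so the layer transit time is t_i = b_i·n_i / q:
  layer 1 (karst limestone): t_1 = 11.7 × 0.09 / 4.401e-05 = 23927 d
  layer 2 (fine sand): t_2 = 8.49 × 0.20 / 4.401e-05 = 38583 d
  layer 3 (weathered basalt): t_3 = 5.35 × 0.15 / 4.401e-05 = 18235 d
  layer 4 (clay): t_4 = 4.08 × 0.08 / 4.401e-05 = 7417 d
Total t = Σ t_i = 88162 days = 241.4 years.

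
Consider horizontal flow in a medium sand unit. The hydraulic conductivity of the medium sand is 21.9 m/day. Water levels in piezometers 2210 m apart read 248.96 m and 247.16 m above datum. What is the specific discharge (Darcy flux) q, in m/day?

Hydraulic gradient i = (248.96 − 247.16) / 2210 = 1.8 / 2210 = 0.0008145.
Specific discharge q = K · i = 21.90 × 0.0008145 = 0.01784 m/day.

0.0178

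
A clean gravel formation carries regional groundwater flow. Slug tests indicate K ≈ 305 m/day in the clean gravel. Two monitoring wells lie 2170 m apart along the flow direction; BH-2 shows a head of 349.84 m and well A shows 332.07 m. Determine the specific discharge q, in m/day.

2.50

Hydraulic gradient i = (349.84 − 332.07) / 2170 = 17.77 / 2170 = 0.008189.
Specific discharge q = K · i = 305.0 × 0.008189 = 2.498 m/day.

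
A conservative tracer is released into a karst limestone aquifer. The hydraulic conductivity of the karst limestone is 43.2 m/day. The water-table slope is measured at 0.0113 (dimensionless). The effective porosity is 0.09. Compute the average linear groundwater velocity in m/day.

Hydraulic gradient i = 0.0113.
Darcy flux q = K · i = 43.20 × 0.01130 = 0.4882 m/day.
Seepage velocity v = q / n_e = 0.4882 / 0.09 = 5.424 m/day.

5.42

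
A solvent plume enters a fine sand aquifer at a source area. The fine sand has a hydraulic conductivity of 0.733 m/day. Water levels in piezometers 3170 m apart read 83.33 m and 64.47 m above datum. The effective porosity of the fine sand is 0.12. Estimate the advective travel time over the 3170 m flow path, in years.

239

Hydraulic gradient i = (83.33 − 64.47) / 3170 = 18.86 / 3170 = 0.005950.
Darcy flux q = K · i = 0.7330 × 0.005950 = 0.004361 m/day.
Seepage velocity v = q / n_e = 0.004361 / 0.12 = 0.03634 m/day.
Travel time t = L / v = 3170 / 0.03634 = 87228 days = 238.8 years.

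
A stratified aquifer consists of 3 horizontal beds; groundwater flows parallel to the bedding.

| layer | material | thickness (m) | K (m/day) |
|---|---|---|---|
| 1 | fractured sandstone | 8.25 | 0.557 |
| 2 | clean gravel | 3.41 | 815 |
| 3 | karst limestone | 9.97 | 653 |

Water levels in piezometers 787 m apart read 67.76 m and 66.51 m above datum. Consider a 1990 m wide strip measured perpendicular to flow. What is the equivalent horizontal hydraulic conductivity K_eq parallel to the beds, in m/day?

Flow is parallel to layering, so each bed carries its own Darcy discharge and the transmissivities add.
Σ(K_i·b_i) = 0.557×8.25 + 815×3.41 + 653×9.97 = 9294 m²/day.
Total thickness b = 21.63 m, so K_eq = Σ(K_i·b_i)/b = 429.7 m/day.

430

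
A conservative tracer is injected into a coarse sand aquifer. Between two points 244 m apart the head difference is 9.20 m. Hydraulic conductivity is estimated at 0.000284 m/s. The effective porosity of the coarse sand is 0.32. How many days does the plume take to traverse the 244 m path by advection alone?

84.4

Convert K: 0.000284 m/s × 86400 = 24.54 m/day.
Hydraulic gradient i = Δh / L = 9.20 / 244 = 0.03770.
Darcy flux q = K · i = 24.54 × 0.03770 = 0.9252 m/day.
Seepage velocity v = q / n_e = 0.9252 / 0.32 = 2.891 m/day.
Travel time t = L / v = 244 / 2.891 = 84.39 days.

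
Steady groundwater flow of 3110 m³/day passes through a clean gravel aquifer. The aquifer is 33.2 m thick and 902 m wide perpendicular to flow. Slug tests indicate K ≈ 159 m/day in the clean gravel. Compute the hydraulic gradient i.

0.000653

Cross-sectional area A = 902 × 33.2 = 29946 m².
From Q = K·A·i, i = Q / (K·A) = 3110 / (159.0 × 29946) = 0.0006532.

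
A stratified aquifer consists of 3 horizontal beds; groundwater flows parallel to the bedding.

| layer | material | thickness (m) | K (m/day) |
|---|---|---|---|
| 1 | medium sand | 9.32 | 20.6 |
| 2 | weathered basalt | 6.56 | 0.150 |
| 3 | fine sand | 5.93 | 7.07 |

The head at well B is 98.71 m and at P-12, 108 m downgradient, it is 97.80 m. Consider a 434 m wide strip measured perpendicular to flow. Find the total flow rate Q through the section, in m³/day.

Flow is parallel to layering, so each bed carries its own Darcy discharge and the transmissivities add.
Σ(K_i·b_i) = 20.6×9.32 + 0.150×6.56 + 7.07×5.93 = 234.9 m²/day.
Hydraulic gradient i = (98.71 − 97.80) / 108 = 0.91 / 108 = 0.008426.
Q = Σ(K_i·b_i) · W · i = 234.9 × 434 × 0.008426 = 859.0 m³/day.

859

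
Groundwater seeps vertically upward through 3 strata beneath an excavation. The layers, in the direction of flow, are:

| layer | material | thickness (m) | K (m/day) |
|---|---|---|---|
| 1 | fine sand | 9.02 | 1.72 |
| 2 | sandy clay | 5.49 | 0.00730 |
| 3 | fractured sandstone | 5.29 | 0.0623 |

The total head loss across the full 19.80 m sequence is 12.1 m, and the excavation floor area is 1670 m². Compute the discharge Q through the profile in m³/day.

24.0

Flow is perpendicular to layering, so the layers act in series and the equivalent K is the thickness-weighted harmonic mean.
Total thickness L = 9.02 + 5.49 + 5.29 = 19.80 m.
Σ(b_i/K_i) = 9.02/1.72 + 5.49/0.00730 + 5.29/0.0623 = 842.2 d.
K_eq = L / Σ(b_i/K_i) = 19.80 / 842.2 = 0.02351 m/day.
Q = K_eq · A · (Δh/L) = 0.02351 × 1670 × (12.1/19.80) = 23.99 m³/day.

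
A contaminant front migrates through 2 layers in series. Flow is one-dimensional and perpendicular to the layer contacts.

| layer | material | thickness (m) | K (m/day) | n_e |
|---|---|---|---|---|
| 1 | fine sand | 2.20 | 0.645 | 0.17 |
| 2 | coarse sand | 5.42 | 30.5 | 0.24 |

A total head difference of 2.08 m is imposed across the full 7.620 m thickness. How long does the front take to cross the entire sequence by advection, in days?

With flow normal to the layers, continuity requires the same specific discharge q through every layer.
Σ(b_i/K_i) = 2.20/0.645 + 5.42/30.5 = 3.589 d.
q = Δh / Σ(b_i/K_i) = 2.08 / 3.589 = 0.5796 m/day.
In each layer the seepage velocity is v_i = q/n_i, so the layer transit time is t_i = b_i·n_i / q:
  layer 1 (fine sand): t_1 = 2.20 × 0.17 / 0.5796 = 0.6453 d
  layer 2 (coarse sand): t_2 = 5.42 × 0.24 / 0.5796 = 2.244 d
Total t = Σ t_i = 2.889 days.

2.89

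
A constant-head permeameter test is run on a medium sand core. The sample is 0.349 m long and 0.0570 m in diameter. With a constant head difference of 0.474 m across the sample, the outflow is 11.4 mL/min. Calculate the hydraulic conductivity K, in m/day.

4.74

Cross-sectional area A = π·(d/2)² = π × (0.0570/2)² = 0.002552 m².
Convert discharge: 11.4 mL/min = 1.900e-07 m³/s.
Darcy's law rearranged: K = Q·L / (A·Δh) = 1.900e-07 × 0.349 / (0.002552 × 0.474) = 5.482e-05 m/s = 4.737 m/day.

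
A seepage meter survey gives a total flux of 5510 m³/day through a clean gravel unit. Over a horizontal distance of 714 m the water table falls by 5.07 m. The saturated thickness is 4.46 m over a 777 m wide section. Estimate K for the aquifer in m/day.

Cross-sectional area A = 777 × 4.46 = 3465 m².
Hydraulic gradient i = Δh / L = 5.07 / 714 = 0.007101.
From Q = K·A·i, K = Q / (A·i) = 5510 / (3465 × 0.007101) = 223.9 m/day.

224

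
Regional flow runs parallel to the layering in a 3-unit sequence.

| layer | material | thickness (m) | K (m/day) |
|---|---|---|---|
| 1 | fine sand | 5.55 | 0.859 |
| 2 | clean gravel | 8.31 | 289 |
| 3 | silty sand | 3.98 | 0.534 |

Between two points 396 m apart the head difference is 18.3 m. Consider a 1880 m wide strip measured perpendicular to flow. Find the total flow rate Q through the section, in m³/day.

209000

Flow is parallel to layering, so each bed carries its own Darcy discharge and the transmissivities add.
Σ(K_i·b_i) = 0.859×5.55 + 289×8.31 + 0.534×3.98 = 2408 m²/day.
Hydraulic gradient i = Δh / L = 18.3 / 396 = 0.04621.
Q = Σ(K_i·b_i) · W · i = 2408 × 1880 × 0.04621 = 2.092e+05 m³/day.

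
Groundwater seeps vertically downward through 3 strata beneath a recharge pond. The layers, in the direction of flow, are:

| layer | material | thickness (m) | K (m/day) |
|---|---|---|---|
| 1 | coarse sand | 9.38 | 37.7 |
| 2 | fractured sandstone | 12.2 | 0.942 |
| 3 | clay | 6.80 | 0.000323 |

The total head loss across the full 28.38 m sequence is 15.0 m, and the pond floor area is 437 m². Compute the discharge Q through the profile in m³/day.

Flow is perpendicular to layering, so the layers act in series and the equivalent K is the thickness-weighted harmonic mean.
Total thickness L = 9.38 + 12.2 + 6.80 = 28.38 m.
Σ(b_i/K_i) = 9.38/37.7 + 12.2/0.942 + 6.80/0.000323 = 21066 d.
K_eq = L / Σ(b_i/K_i) = 28.38 / 21066 = 0.001347 m/day.
Q = K_eq · A · (Δh/L) = 0.001347 × 437 × (15.0/28.38) = 0.3112 m³/day.

0.311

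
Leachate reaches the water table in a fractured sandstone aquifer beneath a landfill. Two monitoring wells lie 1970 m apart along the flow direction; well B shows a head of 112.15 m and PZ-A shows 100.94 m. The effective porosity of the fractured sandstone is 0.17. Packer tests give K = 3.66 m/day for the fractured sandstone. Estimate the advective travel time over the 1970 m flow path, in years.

44.0

Hydraulic gradient i = (112.15 − 100.94) / 1970 = 11.21 / 1970 = 0.005690.
Darcy flux q = K · i = 3.660 × 0.005690 = 0.02083 m/day.
Seepage velocity v = q / n_e = 0.02083 / 0.17 = 0.1225 m/day.
Travel time t = L / v = 1970 / 0.1225 = 16080 days = 44.03 years.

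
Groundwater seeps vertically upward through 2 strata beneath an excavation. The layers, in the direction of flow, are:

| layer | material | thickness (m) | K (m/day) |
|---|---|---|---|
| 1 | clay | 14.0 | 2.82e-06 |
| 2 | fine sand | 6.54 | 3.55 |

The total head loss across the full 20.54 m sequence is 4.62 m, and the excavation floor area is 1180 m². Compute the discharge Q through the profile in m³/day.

0.00110

Flow is perpendicular to layering, so the layers act in series and the equivalent K is the thickness-weighted harmonic mean.
Total thickness L = 14.0 + 6.54 = 20.54 m.
Σ(b_i/K_i) = 14.0/2.82e-06 + 6.54/3.55 = 4.965e+06 d.
K_eq = L / Σ(b_i/K_i) = 20.54 / 4.965e+06 = 4.137e-06 m/day.
Q = K_eq · A · (Δh/L) = 4.137e-06 × 1180 × (4.62/20.54) = 0.001098 m³/day.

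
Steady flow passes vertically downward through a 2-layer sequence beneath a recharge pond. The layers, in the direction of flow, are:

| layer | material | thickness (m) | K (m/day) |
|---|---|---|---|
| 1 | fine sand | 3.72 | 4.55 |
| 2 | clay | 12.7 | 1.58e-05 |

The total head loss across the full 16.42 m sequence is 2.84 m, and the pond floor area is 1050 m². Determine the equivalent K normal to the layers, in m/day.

Flow is perpendicular to layering, so the layers act in series and the equivalent K is the thickness-weighted harmonic mean.
Total thickness L = 3.72 + 12.7 = 16.42 m.
Σ(b_i/K_i) = 3.72/4.55 + 12.7/1.58e-05 = 8.038e+05 d.
K_eq = L / Σ(b_i/K_i) = 16.42 / 8.038e+05 = 2.043e-05 m/day.

2.04e-05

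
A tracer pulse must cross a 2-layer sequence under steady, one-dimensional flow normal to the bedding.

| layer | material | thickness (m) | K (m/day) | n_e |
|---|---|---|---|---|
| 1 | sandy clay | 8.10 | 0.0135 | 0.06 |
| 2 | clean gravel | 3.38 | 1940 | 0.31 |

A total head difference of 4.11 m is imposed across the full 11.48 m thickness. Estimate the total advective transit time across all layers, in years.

With flow normal to the layers, continuity requires the same specific discharge q through every layer.
Σ(b_i/K_i) = 8.10/0.0135 + 3.38/1940 = 600.0 d.
q = Δh / Σ(b_i/K_i) = 4.11 / 600.0 = 0.006850 m/day.
In each layer the seepage velocity is v_i = q/n_i, so the layer transit time is t_i = b_i·n_i / q:
  layer 1 (sandy clay): t_1 = 8.10 × 0.06 / 0.006850 = 70.95 d
  layer 2 (clean gravel): t_2 = 3.38 × 0.31 / 0.006850 = 153.0 d
Total t = Σ t_i = 223.9 days = 0.6130 years.

0.613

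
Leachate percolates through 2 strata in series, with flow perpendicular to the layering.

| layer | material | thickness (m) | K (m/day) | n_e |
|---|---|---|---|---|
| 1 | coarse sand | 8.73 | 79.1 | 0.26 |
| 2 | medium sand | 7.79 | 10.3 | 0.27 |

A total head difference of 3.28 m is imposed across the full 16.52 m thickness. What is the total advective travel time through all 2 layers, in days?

With flow normal to the layers, continuity requires the same specific discharge q through every layer.
Σ(b_i/K_i) = 8.73/79.1 + 7.79/10.3 = 0.8667 d.
q = Δh / Σ(b_i/K_i) = 3.28 / 0.8667 = 3.785 m/day.
In each layer the seepage velocity is v_i = q/n_i, so the layer transit time is t_i = b_i·n_i / q:
  layer 1 (coarse sand): t_1 = 8.73 × 0.26 / 3.785 = 0.5998 d
  layer 2 (medium sand): t_2 = 7.79 × 0.27 / 3.785 = 0.5558 d
Total t = Σ t_i = 1.156 days.

1.16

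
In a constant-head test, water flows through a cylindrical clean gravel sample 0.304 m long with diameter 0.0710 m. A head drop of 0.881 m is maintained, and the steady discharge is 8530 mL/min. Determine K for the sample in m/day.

Cross-sectional area A = π·(d/2)² = π × (0.0710/2)² = 0.003959 m².
Convert discharge: 8530 mL/min = 0.0001422 m³/s.
Darcy's law rearranged: K = Q·L / (A·Δh) = 0.0001422 × 0.304 / (0.003959 × 0.881) = 0.01239 m/s = 1071 m/day.

1070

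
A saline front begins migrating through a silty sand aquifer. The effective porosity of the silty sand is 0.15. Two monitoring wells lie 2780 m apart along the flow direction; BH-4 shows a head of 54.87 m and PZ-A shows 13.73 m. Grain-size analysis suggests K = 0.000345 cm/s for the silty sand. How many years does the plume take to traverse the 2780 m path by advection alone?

Convert K: 0.000345 cm/s × 864 = 0.2981 m/day.
Hydraulic gradient i = (54.87 − 13.73) / 2780 = 41.14 / 2780 = 0.01480.
Darcy flux q = K · i = 0.2981 × 0.01480 = 0.004411 m/day.
Seepage velocity v = q / n_e = 0.004411 / 0.15 = 0.02941 m/day.
Travel time t = L / v = 2780 / 0.02941 = 94533 days = 258.8 years.

259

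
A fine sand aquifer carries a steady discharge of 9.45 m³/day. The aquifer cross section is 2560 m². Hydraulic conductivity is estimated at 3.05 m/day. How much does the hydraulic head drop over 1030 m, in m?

From Q = K·A·i, i = Q / (K·A) = 9.45 / (3.050 × 2560) = 0.001210.
Head loss Δh = i · L = 0.001210 × 1030 = 1.247 m.

1.25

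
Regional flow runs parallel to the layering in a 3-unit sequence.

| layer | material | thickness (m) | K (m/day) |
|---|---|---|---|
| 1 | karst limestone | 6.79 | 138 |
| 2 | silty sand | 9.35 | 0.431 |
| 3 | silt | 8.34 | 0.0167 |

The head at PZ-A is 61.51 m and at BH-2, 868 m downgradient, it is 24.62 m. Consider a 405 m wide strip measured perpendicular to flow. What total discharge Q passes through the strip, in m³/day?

Flow is parallel to layering, so each bed carries its own Darcy discharge and the transmissivities add.
Σ(K_i·b_i) = 138×6.79 + 0.431×9.35 + 0.0167×8.34 = 941.2 m²/day.
Hydraulic gradient i = (61.51 − 24.62) / 868 = 36.89 / 868 = 0.04250.
Q = Σ(K_i·b_i) · W · i = 941.2 × 405 × 0.04250 = 16200 m³/day.

16200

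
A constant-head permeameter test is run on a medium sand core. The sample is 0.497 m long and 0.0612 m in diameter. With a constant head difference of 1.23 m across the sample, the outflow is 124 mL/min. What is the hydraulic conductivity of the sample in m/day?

24.5

Cross-sectional area A = π·(d/2)² = π × (0.0612/2)² = 0.002942 m².
Convert discharge: 124 mL/min = 2.067e-06 m³/s.
Darcy's law rearranged: K = Q·L / (A·Δh) = 2.067e-06 × 0.497 / (0.002942 × 1.23) = 0.0002839 m/s = 24.53 m/day.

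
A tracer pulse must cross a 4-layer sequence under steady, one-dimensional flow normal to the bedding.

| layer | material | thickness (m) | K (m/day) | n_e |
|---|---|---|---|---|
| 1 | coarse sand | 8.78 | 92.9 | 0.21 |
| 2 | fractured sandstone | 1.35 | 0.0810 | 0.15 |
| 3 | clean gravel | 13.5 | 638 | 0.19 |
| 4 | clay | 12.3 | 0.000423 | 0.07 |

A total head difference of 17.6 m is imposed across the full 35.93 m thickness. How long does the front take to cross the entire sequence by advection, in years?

24.8

With flow normal to the layers, continuity requires the same specific discharge q through every layer.
Σ(b_i/K_i) = 8.78/92.9 + 1.35/0.0810 + 13.5/638 + 12.3/0.000423 = 29095 d.
q = Δh / Σ(b_i/K_i) = 17.6 / 29095 = 0.0006049 m/day.
In each layer the seepage velocity is v_i = q/n_i, so the layer transit time is t_i = b_i·n_i / q:
  layer 1 (coarse sand): t_1 = 8.78 × 0.21 / 0.0006049 = 3048 d
  layer 2 (fractured sandstone): t_2 = 1.35 × 0.15 / 0.0006049 = 334.8 d
  layer 3 (clean gravel): t_3 = 13.5 × 0.19 / 0.0006049 = 4240 d
  layer 4 (clay): t_4 = 12.3 × 0.07 / 0.0006049 = 1423 d
Total t = Σ t_i = 9046 days = 24.77 years.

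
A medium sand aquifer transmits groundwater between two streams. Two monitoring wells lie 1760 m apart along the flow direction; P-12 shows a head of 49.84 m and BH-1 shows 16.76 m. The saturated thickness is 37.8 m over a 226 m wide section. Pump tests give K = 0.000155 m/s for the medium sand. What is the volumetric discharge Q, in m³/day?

2150

Convert K: 0.000155 m/s × 86400 = 13.39 m/day.
Cross-sectional area A = 226 × 37.8 = 8543 m².
Hydraulic gradient i = (49.84 − 16.76) / 1760 = 33.08 / 1760 = 0.01880.
Darcy's law: Q = K · A · i = 13.39 × 8543 × 0.01880 = 2150 m³/day.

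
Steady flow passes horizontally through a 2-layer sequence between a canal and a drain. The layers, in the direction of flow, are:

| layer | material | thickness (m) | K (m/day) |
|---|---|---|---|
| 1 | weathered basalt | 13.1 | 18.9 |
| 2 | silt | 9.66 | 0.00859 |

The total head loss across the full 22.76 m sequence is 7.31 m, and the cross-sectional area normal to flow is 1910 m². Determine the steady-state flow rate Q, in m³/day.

12.4

Flow is perpendicular to layering, so the layers act in series and the equivalent K is the thickness-weighted harmonic mean.
Total thickness L = 13.1 + 9.66 = 22.76 m.
Σ(b_i/K_i) = 13.1/18.9 + 9.66/0.00859 = 1125 d.
K_eq = L / Σ(b_i/K_i) = 22.76 / 1125 = 0.02023 m/day.
Q = K_eq · A · (Δh/L) = 0.02023 × 1910 × (7.31/22.76) = 12.41 m³/day.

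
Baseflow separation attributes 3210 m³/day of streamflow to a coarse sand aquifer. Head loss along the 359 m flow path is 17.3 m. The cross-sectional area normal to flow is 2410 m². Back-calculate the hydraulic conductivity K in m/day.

27.6

Hydraulic gradient i = Δh / L = 17.3 / 359 = 0.04819.
From Q = K·A·i, K = Q / (A·i) = 3210 / (2410 × 0.04819) = 27.64 m/day.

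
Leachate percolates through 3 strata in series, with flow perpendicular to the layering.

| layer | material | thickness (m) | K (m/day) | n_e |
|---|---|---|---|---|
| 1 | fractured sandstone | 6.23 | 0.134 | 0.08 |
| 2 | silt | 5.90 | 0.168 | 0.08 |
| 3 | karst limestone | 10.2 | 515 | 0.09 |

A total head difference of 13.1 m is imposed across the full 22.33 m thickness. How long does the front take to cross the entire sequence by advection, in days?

11.8

With flow normal to the layers, continuity requires the same specific discharge q through every layer.
Σ(b_i/K_i) = 6.23/0.134 + 5.90/0.168 + 10.2/515 = 81.63 d.
q = Δh / Σ(b_i/K_i) = 13.1 / 81.63 = 0.1605 m/day.
In each layer the seepage velocity is v_i = q/n_i, so the layer transit time is t_i = b_i·n_i / q:
  layer 1 (fractured sandstone): t_1 = 6.23 × 0.08 / 0.1605 = 3.106 d
  layer 2 (silt): t_2 = 5.90 × 0.08 / 0.1605 = 2.941 d
  layer 3 (karst limestone): t_3 = 10.2 × 0.09 / 0.1605 = 5.720 d
Total t = Σ t_i = 11.77 days.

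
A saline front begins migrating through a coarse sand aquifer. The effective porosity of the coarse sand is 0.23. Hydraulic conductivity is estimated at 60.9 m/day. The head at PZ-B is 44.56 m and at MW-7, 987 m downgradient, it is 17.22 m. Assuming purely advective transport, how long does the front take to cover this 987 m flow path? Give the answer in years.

0.368

Hydraulic gradient i = (44.56 − 17.22) / 987 = 27.34 / 987 = 0.02770.
Darcy flux q = K · i = 60.90 × 0.02770 = 1.687 m/day.
Seepage velocity v = q / n_e = 1.687 / 0.23 = 7.335 m/day.
Travel time t = L / v = 987 / 7.335 = 134.6 days = 0.3684 years.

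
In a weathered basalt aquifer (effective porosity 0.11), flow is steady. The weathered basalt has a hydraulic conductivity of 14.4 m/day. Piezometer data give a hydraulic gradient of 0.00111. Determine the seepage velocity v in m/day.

Hydraulic gradient i = 0.00111.
Darcy flux q = K · i = 14.40 × 0.001110 = 0.01598 m/day.
Seepage velocity v = q / n_e = 0.01598 / 0.11 = 0.1453 m/day.

0.145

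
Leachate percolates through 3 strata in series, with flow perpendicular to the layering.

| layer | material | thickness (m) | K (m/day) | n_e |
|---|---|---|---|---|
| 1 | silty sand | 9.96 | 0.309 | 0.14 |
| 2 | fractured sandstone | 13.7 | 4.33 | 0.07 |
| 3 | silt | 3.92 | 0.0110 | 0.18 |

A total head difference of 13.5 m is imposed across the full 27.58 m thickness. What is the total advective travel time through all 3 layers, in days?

88.8

With flow normal to the layers, continuity requires the same specific discharge q through every layer.
Σ(b_i/K_i) = 9.96/0.309 + 13.7/4.33 + 3.92/0.0110 = 391.8 d.
q = Δh / Σ(b_i/K_i) = 13.5 / 391.8 = 0.03446 m/day.
In each layer the seepage velocity is v_i = q/n_i, so the layer transit time is t_i = b_i·n_i / q:
  layer 1 (silty sand): t_1 = 9.96 × 0.14 / 0.03446 = 40.46 d
  layer 2 (fractured sandstone): t_2 = 13.7 × 0.07 / 0.03446 = 27.83 d
  layer 3 (silt): t_3 = 3.92 × 0.18 / 0.03446 = 20.48 d
Total t = Σ t_i = 88.77 days.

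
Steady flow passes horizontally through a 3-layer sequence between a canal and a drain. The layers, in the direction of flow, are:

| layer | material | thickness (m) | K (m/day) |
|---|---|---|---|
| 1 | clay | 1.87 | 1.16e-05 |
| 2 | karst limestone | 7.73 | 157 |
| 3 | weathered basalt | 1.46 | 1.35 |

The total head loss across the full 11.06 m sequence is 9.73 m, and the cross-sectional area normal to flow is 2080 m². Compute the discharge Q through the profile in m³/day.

0.126

Flow is perpendicular to layering, so the layers act in series and the equivalent K is the thickness-weighted harmonic mean.
Total thickness L = 1.87 + 7.73 + 1.46 = 11.06 m.
Σ(b_i/K_i) = 1.87/1.16e-05 + 7.73/157 + 1.46/1.35 = 1.612e+05 d.
K_eq = L / Σ(b_i/K_i) = 11.06 / 1.612e+05 = 6.861e-05 m/day.
Q = K_eq · A · (Δh/L) = 6.861e-05 × 2080 × (9.73/11.06) = 0.1255 m³/day.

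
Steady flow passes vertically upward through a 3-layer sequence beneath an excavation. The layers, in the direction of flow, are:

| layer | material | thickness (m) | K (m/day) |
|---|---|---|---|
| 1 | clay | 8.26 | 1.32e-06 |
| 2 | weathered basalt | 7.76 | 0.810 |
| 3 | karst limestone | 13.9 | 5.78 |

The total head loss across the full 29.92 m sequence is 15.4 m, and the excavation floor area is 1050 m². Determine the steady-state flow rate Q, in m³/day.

Flow is perpendicular to layering, so the layers act in series and the equivalent K is the thickness-weighted harmonic mean.
Total thickness L = 8.26 + 7.76 + 13.9 = 29.92 m.
Σ(b_i/K_i) = 8.26/1.32e-06 + 7.76/0.810 + 13.9/5.78 = 6.258e+06 d.
K_eq = L / Σ(b_i/K_i) = 29.92 / 6.258e+06 = 4.781e-06 m/day.
Q = K_eq · A · (Δh/L) = 4.781e-06 × 1050 × (15.4/29.92) = 0.002584 m³/day.

0.00258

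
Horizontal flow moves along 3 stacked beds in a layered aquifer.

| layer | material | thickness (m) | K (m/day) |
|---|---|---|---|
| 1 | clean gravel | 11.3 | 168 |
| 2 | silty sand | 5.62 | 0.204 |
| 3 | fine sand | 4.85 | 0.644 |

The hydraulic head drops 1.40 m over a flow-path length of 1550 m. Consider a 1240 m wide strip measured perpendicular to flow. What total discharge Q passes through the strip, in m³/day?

Flow is parallel to layering, so each bed carries its own Darcy discharge and the transmissivities add.
Σ(K_i·b_i) = 168×11.3 + 0.204×5.62 + 0.644×4.85 = 1903 m²/day.
Hydraulic gradient i = Δh / L = 1.40 / 1550 = 0.0009032.
Q = Σ(K_i·b_i) · W · i = 1903 × 1240 × 0.0009032 = 2131 m³/day.

2130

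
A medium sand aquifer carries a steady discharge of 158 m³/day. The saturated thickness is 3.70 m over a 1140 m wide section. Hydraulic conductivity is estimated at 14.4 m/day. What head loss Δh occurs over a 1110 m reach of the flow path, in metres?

2.89

Cross-sectional area A = 1140 × 3.70 = 4218 m².
From Q = K·A·i, i = Q / (K·A) = 158 / (14.40 × 4218) = 0.002601.
Head loss Δh = i · L = 0.002601 × 1110 = 2.887 m.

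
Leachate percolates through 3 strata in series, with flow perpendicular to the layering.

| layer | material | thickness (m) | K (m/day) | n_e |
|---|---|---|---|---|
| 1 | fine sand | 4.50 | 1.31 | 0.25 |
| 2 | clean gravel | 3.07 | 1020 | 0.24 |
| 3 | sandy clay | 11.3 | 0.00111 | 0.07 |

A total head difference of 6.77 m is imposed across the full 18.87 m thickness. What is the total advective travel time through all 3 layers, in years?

With flow normal to the layers, continuity requires the same specific discharge q through every layer.
Σ(b_i/K_i) = 4.50/1.31 + 3.07/1020 + 11.3/0.00111 = 10184 d.
q = Δh / Σ(b_i/K_i) = 6.77 / 10184 = 0.0006648 m/day.
In each layer the seepage velocity is v_i = q/n_i, so the layer transit time is t_i = b_i·n_i / q:
  layer 1 (fine sand): t_1 = 4.50 × 0.25 / 0.0006648 = 1692 d
  layer 2 (clean gravel): t_2 = 3.07 × 0.24 / 0.0006648 = 1108 d
  layer 3 (sandy clay): t_3 = 11.3 × 0.07 / 0.0006648 = 1190 d
Total t = Σ t_i = 3990 days = 10.93 years.

10.9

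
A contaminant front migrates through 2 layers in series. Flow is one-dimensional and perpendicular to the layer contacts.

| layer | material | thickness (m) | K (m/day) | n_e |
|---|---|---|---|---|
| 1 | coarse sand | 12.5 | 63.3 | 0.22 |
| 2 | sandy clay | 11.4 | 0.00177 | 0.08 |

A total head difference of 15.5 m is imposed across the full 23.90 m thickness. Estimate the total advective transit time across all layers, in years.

4.17

With flow normal to the layers, continuity requires the same specific discharge q through every layer.
Σ(b_i/K_i) = 12.5/63.3 + 11.4/0.00177 = 6441 d.
q = Δh / Σ(b_i/K_i) = 15.5 / 6441 = 0.002407 m/day.
In each layer the seepage velocity is v_i = q/n_i, so the layer transit time is t_i = b_i·n_i / q:
  layer 1 (coarse sand): t_1 = 12.5 × 0.22 / 0.002407 = 1143 d
  layer 2 (sandy clay): t_2 = 11.4 × 0.08 / 0.002407 = 379.0 d
Total t = Σ t_i = 1522 days = 4.166 years.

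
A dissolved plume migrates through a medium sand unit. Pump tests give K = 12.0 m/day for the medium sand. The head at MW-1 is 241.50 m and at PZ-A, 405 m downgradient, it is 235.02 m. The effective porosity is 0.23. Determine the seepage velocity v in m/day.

0.835

Hydraulic gradient i = (241.50 − 235.02) / 405 = 6.48 / 405 = 0.01600.
Darcy flux q = K · i = 12.00 × 0.01600 = 0.1920 m/day.
Seepage velocity v = q / n_e = 0.1920 / 0.23 = 0.8348 m/day.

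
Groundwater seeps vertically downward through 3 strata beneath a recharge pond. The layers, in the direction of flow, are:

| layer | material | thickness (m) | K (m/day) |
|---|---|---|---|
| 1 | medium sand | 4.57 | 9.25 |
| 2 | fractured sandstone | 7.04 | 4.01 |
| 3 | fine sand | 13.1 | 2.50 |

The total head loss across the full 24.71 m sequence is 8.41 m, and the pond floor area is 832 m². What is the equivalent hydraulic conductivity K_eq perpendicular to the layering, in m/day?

3.30

Flow is perpendicular to layering, so the layers act in series and the equivalent K is the thickness-weighted harmonic mean.
Total thickness L = 4.57 + 7.04 + 13.1 = 24.71 m.
Σ(b_i/K_i) = 4.57/9.25 + 7.04/4.01 + 13.1/2.50 = 7.490 d.
K_eq = L / Σ(b_i/K_i) = 24.71 / 7.490 = 3.299 m/day.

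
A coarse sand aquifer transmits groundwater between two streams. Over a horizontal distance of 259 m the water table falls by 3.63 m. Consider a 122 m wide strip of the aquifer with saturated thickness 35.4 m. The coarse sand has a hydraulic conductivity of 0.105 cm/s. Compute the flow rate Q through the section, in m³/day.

Convert K: 0.105 cm/s × 864 = 90.72 m/day.
Cross-sectional area A = 122 × 35.4 = 4319 m².
Hydraulic gradient i = Δh / L = 3.63 / 259 = 0.01402.
Darcy's law: Q = K · A · i = 90.72 × 4319 × 0.01402 = 5491 m³/day.

5490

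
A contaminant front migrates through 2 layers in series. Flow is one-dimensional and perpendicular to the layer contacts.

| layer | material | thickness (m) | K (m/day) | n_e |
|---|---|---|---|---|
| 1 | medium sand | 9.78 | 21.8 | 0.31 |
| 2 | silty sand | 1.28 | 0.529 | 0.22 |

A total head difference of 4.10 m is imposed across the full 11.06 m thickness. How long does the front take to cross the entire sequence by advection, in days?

With flow normal to the layers, continuity requires the same specific discharge q through every layer.
Σ(b_i/K_i) = 9.78/21.8 + 1.28/0.529 = 2.868 d.
q = Δh / Σ(b_i/K_i) = 4.10 / 2.868 = 1.429 m/day.
In each layer the seepage velocity is v_i = q/n_i, so the layer transit time is t_i = b_i·n_i / q:
  layer 1 (medium sand): t_1 = 9.78 × 0.31 / 1.429 = 2.121 d
  layer 2 (silty sand): t_2 = 1.28 × 0.22 / 1.429 = 0.1970 d
Total t = Σ t_i = 2.318 days.

2.32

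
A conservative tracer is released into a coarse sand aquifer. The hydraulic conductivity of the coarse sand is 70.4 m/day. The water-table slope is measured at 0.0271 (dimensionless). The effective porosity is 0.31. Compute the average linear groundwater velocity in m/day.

Hydraulic gradient i = 0.0271.
Darcy flux q = K · i = 70.40 × 0.02710 = 1.908 m/day.
Seepage velocity v = q / n_e = 1.908 / 0.31 = 6.154 m/day.

6.15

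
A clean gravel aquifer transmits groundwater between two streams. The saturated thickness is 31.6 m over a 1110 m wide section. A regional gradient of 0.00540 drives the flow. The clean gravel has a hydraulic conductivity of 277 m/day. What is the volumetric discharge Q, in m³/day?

52500

Cross-sectional area A = 1110 × 31.6 = 35076 m².
Hydraulic gradient i = 0.00540.
Darcy's law: Q = K · A · i = 277.0 × 35076 × 0.005400 = 52467 m³/day.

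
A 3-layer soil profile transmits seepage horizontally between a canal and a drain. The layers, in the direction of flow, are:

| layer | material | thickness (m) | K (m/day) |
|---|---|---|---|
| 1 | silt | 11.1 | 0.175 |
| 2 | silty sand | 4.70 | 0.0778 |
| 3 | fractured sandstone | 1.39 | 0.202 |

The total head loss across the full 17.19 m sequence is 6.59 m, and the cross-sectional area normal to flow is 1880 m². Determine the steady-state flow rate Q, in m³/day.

Flow is perpendicular to layering, so the layers act in series and the equivalent K is the thickness-weighted harmonic mean.
Total thickness L = 11.1 + 4.70 + 1.39 = 17.19 m.
Σ(b_i/K_i) = 11.1/0.175 + 4.70/0.0778 + 1.39/0.202 = 130.7 d.
K_eq = L / Σ(b_i/K_i) = 17.19 / 130.7 = 0.1315 m/day.
Q = K_eq · A · (Δh/L) = 0.1315 × 1880 × (6.59/17.19) = 94.78 m³/day.

94.8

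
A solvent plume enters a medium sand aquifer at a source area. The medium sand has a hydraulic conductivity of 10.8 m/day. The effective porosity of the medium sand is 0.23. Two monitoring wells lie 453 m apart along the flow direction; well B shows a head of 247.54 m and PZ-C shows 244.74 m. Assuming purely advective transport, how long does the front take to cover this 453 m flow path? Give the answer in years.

4.27

Hydraulic gradient i = (247.54 − 244.74) / 453 = 2.8 / 453 = 0.006181.
Darcy flux q = K · i = 10.80 × 0.006181 = 0.06675 m/day.
Seepage velocity v = q / n_e = 0.06675 / 0.23 = 0.2902 m/day.
Travel time t = L / v = 453 / 0.2902 = 1561 days = 4.273 years.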